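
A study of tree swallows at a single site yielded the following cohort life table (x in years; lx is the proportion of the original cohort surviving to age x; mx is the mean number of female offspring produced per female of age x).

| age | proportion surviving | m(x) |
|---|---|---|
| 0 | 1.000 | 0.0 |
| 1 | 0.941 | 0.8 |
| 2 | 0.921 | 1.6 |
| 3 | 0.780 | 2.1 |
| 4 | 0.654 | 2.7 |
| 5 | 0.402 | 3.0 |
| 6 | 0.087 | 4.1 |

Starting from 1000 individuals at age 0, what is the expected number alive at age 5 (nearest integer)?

402

Expected survivors = N0 · l_5 = 1000 × 0.402 = 402 → 402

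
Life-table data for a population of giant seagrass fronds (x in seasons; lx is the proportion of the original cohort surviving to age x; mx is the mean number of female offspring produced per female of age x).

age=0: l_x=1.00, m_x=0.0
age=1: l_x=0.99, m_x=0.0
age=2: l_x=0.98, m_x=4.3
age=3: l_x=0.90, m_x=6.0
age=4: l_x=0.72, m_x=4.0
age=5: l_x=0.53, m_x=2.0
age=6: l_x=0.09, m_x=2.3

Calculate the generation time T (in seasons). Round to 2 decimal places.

3.10

lx·mx: 0, 0, 4.214, 5.4, 2.88, 1.06, 0.207 → R0 = 13.761
x·lx·mx: 0, 0, 8.428, 16.2, 11.52, 5.3, 1.242 → Σ = 42.69
T = 42.69 / 13.761 = 3.102245… → 3.10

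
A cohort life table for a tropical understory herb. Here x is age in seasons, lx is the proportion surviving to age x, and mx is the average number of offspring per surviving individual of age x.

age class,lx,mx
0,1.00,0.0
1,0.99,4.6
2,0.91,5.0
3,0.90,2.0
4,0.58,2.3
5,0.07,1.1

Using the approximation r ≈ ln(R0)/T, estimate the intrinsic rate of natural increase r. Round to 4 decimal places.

R0 = Σ lx·mx = 0 + 4.554 + 4.55 + 1.8 + 1.334 + 0.077 = 12.315
Σ x·lx·mx = 24.775; T = 24.775/12.315 = 2.01177…
r ≈ ln(R0)/T = ln(12.315)/2.01177… = 1.248062… → 1.2481

1.2481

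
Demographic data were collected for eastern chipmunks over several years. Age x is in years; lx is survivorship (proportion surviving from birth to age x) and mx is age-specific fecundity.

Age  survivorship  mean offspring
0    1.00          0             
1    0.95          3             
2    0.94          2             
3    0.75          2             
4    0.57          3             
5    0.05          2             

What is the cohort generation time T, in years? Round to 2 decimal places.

lx·mx: 0, 2.85, 1.88, 1.5, 1.71, 0.1 → R0 = 8.04
x·lx·mx: 0, 2.85, 3.76, 4.5, 6.84, 0.5 → Σ = 18.45
T = 18.45 / 8.04 = 2.294776… → 2.29

2.29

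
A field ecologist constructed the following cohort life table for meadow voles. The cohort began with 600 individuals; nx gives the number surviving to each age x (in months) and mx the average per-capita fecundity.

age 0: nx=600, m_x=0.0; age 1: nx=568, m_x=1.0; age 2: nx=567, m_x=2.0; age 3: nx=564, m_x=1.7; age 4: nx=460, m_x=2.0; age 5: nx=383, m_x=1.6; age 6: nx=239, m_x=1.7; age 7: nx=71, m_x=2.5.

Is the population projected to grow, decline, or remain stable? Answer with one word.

lx = nx/n0 = nx/600: 1, 0.94667…, 0.945, 0.94, 0.76667…, 0.63833…, 0.39833…, 0.11833…
R0 = Σ lx·mx = 0 + 0.946667… + 1.89 + 1.598 + 1.533333… + 1.021333… + 0.677167… + 0.295833… = 7.962333…
R0 > 1, so the population is growing.

growing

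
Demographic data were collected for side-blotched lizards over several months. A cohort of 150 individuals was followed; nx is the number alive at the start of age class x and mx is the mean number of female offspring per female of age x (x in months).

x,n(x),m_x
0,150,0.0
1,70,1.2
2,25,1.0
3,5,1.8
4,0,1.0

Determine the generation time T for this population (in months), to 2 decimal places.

lx = nx/n0 = nx/150: 1, 0.46667…, 0.16667…, 0.03333…, 0
lx·mx: 0, 0.56…, 0.166667…, 0.06…, 0 → R0 = 0.786667…
x·lx·mx: 0, 0.56…, 0.333333…, 0.18…, 0 → Σ = 1.073333…
T = 1.073333… / 0.786667… = 1.364407… → 1.36

1.36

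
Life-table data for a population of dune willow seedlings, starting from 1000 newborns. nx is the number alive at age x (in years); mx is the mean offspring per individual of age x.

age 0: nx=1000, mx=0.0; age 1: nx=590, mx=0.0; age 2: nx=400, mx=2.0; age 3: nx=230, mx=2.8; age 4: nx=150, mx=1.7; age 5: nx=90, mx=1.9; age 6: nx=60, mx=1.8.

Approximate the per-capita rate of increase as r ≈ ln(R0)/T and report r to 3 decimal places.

0.223

lx = nx/n0 = nx/1000: 1, 0.59, 0.4, 0.23, 0.15, 0.09, 0.06
R0 = Σ lx·mx = 0 + 0 + 0.8 + 0.644 + 0.255 + 0.171 + 0.108 = 1.978
Σ x·lx·mx = 6.055; T = 6.055/1.978 = 3.06117…
r ≈ ln(R0)/T = ln(1.978)/3.06117… = 0.22282… → 0.223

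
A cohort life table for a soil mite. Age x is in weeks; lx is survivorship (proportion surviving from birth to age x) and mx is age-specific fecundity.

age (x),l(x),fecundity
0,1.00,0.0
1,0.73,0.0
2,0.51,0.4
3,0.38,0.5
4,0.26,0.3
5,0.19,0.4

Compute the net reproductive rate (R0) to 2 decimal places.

lx·mx by age: 0, 0, 0.204, 0.19, 0.078, 0.076
R0 = Σ lx·mx = 0.548 → 0.55

0.55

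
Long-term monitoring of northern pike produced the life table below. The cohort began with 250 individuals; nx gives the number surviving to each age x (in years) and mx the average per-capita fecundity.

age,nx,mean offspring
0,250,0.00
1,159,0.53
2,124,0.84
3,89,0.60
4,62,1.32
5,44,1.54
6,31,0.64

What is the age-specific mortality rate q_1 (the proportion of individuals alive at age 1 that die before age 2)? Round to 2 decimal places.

lx = nx/n0 = nx/250: 1, 0.636, 0.496, 0.356, 0.248, 0.176, 0.124
q_1 = (l_1 − l_2) / l_1 = (0.636 − 0.496) / 0.636
     = 0.14 / 0.636 = 0.220126… → 0.22

0.22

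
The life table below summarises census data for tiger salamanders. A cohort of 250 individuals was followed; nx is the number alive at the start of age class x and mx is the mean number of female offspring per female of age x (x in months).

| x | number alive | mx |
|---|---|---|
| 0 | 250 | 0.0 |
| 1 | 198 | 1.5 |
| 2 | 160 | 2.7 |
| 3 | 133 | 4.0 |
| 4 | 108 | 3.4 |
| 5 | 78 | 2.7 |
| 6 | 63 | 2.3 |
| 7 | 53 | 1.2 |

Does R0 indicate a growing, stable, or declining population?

lx = nx/n0 = nx/250: 1, 0.792, 0.64, 0.532, 0.432, 0.312, 0.252, 0.212
R0 = Σ lx·mx = 0 + 1.188 + 1.728 + 2.128 + 1.4688 + 0.8424 + 0.5796 + 0.2544 = 8.1892
R0 > 1, so the population is growing.

growing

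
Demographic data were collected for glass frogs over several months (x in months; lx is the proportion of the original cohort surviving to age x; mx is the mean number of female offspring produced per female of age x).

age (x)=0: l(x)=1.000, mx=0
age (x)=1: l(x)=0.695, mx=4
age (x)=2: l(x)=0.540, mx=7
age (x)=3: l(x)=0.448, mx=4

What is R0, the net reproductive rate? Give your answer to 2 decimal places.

lx·mx by age: 0, 2.78, 3.78, 1.792
R0 = Σ lx·mx = 8.352 → 8.35

8.35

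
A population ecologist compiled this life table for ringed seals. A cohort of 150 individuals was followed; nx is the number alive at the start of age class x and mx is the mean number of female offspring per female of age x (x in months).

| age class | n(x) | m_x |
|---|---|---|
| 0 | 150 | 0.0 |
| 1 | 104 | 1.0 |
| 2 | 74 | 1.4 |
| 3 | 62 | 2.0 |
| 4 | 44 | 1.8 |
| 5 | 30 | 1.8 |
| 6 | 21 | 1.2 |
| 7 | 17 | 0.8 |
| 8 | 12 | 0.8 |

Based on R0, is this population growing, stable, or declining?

growing

lx = nx/n0 = nx/150: 1, 0.69333…, 0.49333…, 0.41333…, 0.29333…, 0.2, 0.14, 0.11333…, 0.08
R0 = Σ lx·mx = 0 + 0.693333… + 0.690667… + 0.826667… + 0.528… + 0.36 + 0.168 + 0.090667… + 0.064 = 3.421333…
R0 > 1, so the population is growing.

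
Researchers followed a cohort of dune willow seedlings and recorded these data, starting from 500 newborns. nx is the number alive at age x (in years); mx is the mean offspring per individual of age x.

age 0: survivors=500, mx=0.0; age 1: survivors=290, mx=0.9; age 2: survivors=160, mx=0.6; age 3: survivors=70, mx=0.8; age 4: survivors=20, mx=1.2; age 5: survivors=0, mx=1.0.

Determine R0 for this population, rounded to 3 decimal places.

lx = nx/n0 = nx/500: 1, 0.58, 0.32, 0.14, 0.04, 0
lx·mx by age: 0, 0.522, 0.192, 0.112, 0.048, 0
R0 = Σ lx·mx = 0.874 → 0.874

0.874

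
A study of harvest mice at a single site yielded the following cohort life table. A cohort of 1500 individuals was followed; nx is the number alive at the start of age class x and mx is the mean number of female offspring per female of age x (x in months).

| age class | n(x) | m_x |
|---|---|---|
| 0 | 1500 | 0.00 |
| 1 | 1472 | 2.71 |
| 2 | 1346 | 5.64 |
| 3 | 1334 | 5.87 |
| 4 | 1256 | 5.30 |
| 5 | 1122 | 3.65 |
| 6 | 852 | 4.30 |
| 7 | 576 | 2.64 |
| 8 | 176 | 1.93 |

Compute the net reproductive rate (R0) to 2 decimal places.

lx = nx/n0 = nx/1500: 1, 0.98133…, 0.89733…, 0.88933…, 0.83733…, 0.748, 0.568, 0.384, 0.11733…
lx·mx by age: 0, 2.659413…, 5.06096…, 5.220387…, 4.437867…, 2.7302, 2.4424, 1.01376, 0.226453…
R0 = Σ lx·mx = 23.79144… → 23.79

23.79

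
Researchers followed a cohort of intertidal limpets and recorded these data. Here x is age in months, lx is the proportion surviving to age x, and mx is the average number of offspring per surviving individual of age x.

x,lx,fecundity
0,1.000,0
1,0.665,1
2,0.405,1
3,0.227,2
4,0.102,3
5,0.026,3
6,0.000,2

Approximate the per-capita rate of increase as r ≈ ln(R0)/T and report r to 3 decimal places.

0.277

R0 = Σ lx·mx = 0 + 0.665 + 0.405 + 0.454 + 0.306 + 0.078 + 0 = 1.908
Σ x·lx·mx = 4.451; T = 4.451/1.908 = 2.33281…
r ≈ ln(R0)/T = ln(1.908)/2.33281… = 0.27694… → 0.277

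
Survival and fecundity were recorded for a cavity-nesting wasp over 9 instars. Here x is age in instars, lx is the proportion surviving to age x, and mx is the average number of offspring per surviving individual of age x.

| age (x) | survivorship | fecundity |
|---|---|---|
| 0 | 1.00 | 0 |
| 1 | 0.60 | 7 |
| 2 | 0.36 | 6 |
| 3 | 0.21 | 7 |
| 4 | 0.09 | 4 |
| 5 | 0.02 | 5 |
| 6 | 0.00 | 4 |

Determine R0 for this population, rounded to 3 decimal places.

lx·mx by age: 0, 4.2, 2.16, 1.47, 0.36, 0.1, 0
R0 = Σ lx·mx = 8.29 → 8.290

8.290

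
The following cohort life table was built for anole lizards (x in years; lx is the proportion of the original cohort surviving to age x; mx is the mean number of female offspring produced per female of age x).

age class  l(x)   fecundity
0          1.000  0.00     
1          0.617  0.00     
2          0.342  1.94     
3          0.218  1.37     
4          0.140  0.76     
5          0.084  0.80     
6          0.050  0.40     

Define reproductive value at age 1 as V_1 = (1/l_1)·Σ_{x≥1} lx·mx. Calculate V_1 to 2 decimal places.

lx·mx for x ≥ 1: 0, 0.66348, 0.29866, 0.1064, 0.0672, 0.02 → sum = 1.15574
V_1 = 1.15574 / l_1 = 1.15574 / 0.617 = 1.87316… → 1.87

1.87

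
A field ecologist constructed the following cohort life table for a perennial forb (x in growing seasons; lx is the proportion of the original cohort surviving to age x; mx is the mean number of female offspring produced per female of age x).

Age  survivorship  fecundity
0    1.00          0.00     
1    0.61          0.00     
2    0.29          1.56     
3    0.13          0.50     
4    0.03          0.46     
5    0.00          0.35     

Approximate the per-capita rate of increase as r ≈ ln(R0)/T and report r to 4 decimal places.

-0.2909

R0 = Σ lx·mx = 0 + 0 + 0.4524 + 0.065 + 0.0138 + 0 = 0.5312
Σ x·lx·mx = 1.155; T = 1.155/0.5312 = 2.17432…
r ≈ ln(R0)/T = ln(0.5312)/2.17432… = -0.290949… → -0.2909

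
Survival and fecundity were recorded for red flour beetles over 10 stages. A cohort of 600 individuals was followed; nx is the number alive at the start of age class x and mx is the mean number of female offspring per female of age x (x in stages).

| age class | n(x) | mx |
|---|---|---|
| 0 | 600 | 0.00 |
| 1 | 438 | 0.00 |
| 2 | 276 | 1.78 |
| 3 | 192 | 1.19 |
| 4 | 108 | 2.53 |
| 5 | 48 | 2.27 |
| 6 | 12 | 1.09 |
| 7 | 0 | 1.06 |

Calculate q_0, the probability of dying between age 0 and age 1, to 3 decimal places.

lx = nx/n0 = nx/600: 1, 0.73, 0.46, 0.32, 0.18, 0.08, 0.02, 0
q_0 = (l_0 − l_1) / l_0 = (1 − 0.73) / 1
     = 0.27 / 1 = 0.27 → 0.270

0.270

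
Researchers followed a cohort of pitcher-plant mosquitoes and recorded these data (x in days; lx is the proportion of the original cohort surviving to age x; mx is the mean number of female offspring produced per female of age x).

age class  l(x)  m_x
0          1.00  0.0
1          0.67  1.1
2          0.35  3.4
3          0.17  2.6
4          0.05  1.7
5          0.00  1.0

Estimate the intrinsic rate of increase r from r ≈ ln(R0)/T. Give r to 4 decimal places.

0.4606

R0 = Σ lx·mx = 0 + 0.737 + 1.19 + 0.442 + 0.085 + 0 = 2.454
Σ x·lx·mx = 4.783; T = 4.783/2.454 = 1.94906…
r ≈ ln(R0)/T = ln(2.454)/1.94906… = 0.46059… → 0.4606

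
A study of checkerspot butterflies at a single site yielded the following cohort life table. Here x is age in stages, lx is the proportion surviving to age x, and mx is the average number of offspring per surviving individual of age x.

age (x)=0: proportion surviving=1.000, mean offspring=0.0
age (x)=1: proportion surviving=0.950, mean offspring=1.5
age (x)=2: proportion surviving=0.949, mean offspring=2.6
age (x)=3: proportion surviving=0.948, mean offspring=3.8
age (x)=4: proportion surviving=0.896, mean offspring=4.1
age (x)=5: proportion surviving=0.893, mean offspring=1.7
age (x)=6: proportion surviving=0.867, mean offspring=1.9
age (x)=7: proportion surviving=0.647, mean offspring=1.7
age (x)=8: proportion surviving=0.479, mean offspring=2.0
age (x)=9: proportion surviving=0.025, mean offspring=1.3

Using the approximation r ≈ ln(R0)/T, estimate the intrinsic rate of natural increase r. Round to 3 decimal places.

R0 = Σ lx·mx = 0 + 1.425 + 2.4674 + 3.6024 + 3.6736 + 1.5181 + 1.6473 + 1.0999 + 0.958 + 0.0325 = 16.4242
Σ x·lx·mx = 64.9915; T = 64.9915/16.4242 = 3.95706…
r ≈ ln(R0)/T = ln(16.4242)/3.95706… = 0.70728… → 0.707

0.707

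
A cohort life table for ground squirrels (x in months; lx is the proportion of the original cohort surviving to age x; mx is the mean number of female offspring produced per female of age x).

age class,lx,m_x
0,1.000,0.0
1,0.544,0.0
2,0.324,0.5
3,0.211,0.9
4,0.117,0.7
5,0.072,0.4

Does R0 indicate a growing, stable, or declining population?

R0 = Σ lx·mx = 0 + 0 + 0.162 + 0.1899 + 0.0819 + 0.0288 = 0.4626
R0 < 1, so the population is declining.

declining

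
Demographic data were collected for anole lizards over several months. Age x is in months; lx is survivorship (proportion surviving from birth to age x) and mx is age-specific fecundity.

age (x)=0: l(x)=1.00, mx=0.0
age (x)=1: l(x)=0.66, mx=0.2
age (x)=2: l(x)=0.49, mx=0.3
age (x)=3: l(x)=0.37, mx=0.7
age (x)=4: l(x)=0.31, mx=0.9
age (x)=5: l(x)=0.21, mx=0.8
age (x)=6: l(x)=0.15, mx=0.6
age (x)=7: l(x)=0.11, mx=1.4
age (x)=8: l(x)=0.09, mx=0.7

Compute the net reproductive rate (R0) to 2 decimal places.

lx·mx by age: 0, 0.132, 0.147, 0.259, 0.279, 0.168, 0.09, 0.154, 0.063
R0 = Σ lx·mx = 1.292 → 1.29

1.29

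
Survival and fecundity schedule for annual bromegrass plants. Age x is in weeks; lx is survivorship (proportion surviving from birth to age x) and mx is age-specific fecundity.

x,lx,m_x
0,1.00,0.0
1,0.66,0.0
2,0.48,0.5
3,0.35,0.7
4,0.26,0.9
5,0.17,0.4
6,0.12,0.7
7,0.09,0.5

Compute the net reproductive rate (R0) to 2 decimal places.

0.92

lx·mx by age: 0, 0, 0.24, 0.245, 0.234, 0.068, 0.084, 0.045
R0 = Σ lx·mx = 0.916 → 0.92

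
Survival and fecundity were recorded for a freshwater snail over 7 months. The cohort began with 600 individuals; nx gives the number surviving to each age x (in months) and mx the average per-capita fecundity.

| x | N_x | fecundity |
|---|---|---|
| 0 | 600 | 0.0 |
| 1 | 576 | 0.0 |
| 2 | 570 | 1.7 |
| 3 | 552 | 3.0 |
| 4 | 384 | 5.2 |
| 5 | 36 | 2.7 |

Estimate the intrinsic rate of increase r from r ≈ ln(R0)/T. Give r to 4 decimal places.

lx = nx/n0 = nx/600: 1, 0.96, 0.95, 0.92, 0.64, 0.06
R0 = Σ lx·mx = 0 + 0 + 1.615 + 2.76 + 3.328 + 0.162 = 7.865
Σ x·lx·mx = 25.632; T = 25.632/7.865 = 3.259…
r ≈ ln(R0)/T = ln(7.865)/3.259… = 0.63284… → 0.6328

0.6328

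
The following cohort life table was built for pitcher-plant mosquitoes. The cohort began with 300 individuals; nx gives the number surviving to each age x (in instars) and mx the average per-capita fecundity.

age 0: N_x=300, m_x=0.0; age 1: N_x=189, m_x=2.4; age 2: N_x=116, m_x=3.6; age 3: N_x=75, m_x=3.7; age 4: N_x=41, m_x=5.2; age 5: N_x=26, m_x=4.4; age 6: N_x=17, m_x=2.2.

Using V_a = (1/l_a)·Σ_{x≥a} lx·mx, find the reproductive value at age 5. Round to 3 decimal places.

5.838

lx = nx/n0 = nx/300: 1, 0.63, 0.38667…, 0.25, 0.13667…, 0.08667…, 0.05667…
lx·mx for x ≥ 5: 0.381333…, 0.124667… → sum = 0.506…
V_5 = 0.506… / l_5 = 0.506… / 0.086667… = 5.838462… → 5.838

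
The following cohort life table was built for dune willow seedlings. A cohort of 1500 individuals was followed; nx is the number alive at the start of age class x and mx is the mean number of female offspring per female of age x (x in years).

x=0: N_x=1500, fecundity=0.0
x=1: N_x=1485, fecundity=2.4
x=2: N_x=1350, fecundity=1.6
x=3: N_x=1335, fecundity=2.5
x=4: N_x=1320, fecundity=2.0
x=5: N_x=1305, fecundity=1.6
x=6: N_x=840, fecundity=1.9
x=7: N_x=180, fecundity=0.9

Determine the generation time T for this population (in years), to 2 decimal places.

3.19

lx = nx/n0 = nx/1500: 1, 0.99, 0.9, 0.89, 0.88, 0.87, 0.56, 0.12
lx·mx: 0, 2.376, 1.44, 2.225, 1.76, 1.392, 1.064, 0.108 → R0 = 10.365
x·lx·mx: 0, 2.376, 2.88, 6.675, 7.04, 6.96, 6.384, 0.756 → Σ = 33.071
T = 33.071 / 10.365 = 3.190642… → 3.19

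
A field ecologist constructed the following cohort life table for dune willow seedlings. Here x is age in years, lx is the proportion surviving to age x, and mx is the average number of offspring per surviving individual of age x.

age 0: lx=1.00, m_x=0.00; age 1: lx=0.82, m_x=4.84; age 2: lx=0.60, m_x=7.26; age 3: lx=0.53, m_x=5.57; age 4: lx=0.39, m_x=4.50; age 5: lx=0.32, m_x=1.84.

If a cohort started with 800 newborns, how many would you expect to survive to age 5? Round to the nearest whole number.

Expected survivors = N0 · l_5 = 800 × 0.32 = 256 → 256

256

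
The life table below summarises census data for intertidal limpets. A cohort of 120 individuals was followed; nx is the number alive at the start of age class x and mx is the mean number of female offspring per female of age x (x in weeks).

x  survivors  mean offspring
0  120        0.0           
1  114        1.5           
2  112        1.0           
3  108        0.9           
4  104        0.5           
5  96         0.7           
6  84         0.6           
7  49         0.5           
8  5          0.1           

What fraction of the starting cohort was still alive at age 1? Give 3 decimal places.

l_1 = n_1/n_0 = 114/120 = 0.95 → 0.950

0.950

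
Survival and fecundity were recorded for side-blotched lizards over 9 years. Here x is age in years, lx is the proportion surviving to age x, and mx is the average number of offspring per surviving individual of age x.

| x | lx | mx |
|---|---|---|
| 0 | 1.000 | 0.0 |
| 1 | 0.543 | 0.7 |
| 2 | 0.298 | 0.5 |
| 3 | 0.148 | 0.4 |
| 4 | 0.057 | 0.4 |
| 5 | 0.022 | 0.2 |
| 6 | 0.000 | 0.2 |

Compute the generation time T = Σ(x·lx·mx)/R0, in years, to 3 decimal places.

1.574

lx·mx: 0, 0.3801, 0.149, 0.0592, 0.0228, 0.0044, 0 → R0 = 0.6155
x·lx·mx: 0, 0.3801, 0.298, 0.1776, 0.0912, 0.022, 0 → Σ = 0.9689
T = 0.9689 / 0.6155 = 1.574167… → 1.574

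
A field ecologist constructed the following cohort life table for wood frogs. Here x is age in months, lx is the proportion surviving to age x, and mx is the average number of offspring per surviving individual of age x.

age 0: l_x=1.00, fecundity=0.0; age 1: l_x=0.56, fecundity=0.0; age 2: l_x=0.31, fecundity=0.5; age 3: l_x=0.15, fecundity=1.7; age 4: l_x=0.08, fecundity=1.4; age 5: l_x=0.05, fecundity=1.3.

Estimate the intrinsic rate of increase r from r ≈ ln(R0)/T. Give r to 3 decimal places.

-0.169

R0 = Σ lx·mx = 0 + 0 + 0.155 + 0.255 + 0.112 + 0.065 = 0.587
Σ x·lx·mx = 1.848; T = 1.848/0.587 = 3.14821…
r ≈ ln(R0)/T = ln(0.587)/3.14821… = -0.16922… → -0.169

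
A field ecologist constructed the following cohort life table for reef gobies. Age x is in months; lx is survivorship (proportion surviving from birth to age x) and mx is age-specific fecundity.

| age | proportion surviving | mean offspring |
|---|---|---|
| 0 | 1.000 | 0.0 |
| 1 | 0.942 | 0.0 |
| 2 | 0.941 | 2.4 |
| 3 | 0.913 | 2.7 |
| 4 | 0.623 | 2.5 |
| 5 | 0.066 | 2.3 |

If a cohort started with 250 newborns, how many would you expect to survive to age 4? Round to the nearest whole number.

Expected survivors = N0 · l_4 = 250 × 0.623 = 155.75 → 156

156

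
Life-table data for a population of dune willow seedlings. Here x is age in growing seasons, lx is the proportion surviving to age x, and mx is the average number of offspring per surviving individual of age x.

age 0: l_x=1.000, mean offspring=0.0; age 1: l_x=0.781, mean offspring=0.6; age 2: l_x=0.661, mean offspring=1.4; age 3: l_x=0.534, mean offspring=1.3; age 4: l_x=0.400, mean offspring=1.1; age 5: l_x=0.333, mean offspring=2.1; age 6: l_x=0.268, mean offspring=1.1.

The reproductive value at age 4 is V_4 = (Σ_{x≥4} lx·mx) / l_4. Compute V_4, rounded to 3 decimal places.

lx·mx for x ≥ 4: 0.44, 0.6993, 0.2948 → sum = 1.4341
V_4 = 1.4341 / l_4 = 1.4341 / 0.4 = 3.58525 → 3.585

3.585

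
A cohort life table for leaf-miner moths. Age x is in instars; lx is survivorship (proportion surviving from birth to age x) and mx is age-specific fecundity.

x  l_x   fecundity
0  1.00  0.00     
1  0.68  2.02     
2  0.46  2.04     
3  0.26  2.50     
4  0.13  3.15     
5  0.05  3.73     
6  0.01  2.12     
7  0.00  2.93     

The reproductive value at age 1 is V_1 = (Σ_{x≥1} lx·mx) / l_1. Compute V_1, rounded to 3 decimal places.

lx·mx for x ≥ 1: 1.3736, 0.9384, 0.65, 0.4095, 0.1865, 0.0212, 0 → sum = 3.5792
V_1 = 3.5792 / l_1 = 3.5792 / 0.68 = 5.263529… → 5.264

5.264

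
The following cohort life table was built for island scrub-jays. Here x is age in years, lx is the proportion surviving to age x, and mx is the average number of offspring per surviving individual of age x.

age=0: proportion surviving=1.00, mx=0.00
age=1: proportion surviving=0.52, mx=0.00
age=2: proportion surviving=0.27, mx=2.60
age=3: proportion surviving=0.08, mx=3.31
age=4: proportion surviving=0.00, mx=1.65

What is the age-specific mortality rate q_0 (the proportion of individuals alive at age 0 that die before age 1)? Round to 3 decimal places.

q_0 = (l_0 − l_1) / l_0 = (1 − 0.52) / 1
     = 0.48 / 1 = 0.48 → 0.480

0.480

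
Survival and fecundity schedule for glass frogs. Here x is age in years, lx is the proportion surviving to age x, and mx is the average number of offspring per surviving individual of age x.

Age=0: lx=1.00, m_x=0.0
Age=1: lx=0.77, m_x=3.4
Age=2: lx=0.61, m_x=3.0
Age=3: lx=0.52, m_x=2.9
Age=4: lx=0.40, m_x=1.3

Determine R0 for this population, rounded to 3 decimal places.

6.476

lx·mx by age: 0, 2.618, 1.83, 1.508, 0.52
R0 = Σ lx·mx = 6.476 → 6.476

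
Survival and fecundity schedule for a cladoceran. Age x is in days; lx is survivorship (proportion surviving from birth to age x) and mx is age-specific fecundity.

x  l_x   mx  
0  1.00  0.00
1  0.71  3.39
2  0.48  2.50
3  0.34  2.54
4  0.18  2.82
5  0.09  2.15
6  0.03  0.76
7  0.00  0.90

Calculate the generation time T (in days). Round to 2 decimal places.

2.03

lx·mx: 0, 2.4069, 1.2, 0.8636, 0.5076, 0.1935, 0.0228, 0 → R0 = 5.1944
x·lx·mx: 0, 2.4069, 2.4, 2.5908, 2.0304, 0.9675, 0.1368, 0 → Σ = 10.5324
T = 10.5324 / 5.1944 = 2.027645… → 2.03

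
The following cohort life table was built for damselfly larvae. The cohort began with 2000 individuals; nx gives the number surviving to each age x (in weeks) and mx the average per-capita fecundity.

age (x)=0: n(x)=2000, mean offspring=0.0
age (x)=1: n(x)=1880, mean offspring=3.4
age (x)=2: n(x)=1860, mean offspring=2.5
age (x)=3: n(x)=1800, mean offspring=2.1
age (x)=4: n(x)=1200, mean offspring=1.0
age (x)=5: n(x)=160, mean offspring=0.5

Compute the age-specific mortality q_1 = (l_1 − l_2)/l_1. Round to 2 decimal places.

lx = nx/n0 = nx/2000: 1, 0.94, 0.93, 0.9, 0.6, 0.08
q_1 = (l_1 − l_2) / l_1 = (0.94 − 0.93) / 0.94
     = 0.01 / 0.94 = 0.010638… → 0.01

0.01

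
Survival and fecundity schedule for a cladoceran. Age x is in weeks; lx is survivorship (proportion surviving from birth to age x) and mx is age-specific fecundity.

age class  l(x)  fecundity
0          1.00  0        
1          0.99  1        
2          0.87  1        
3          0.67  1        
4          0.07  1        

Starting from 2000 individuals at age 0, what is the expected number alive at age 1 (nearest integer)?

1980

Expected survivors = N0 · l_1 = 2000 × 0.99 = 1980 → 1980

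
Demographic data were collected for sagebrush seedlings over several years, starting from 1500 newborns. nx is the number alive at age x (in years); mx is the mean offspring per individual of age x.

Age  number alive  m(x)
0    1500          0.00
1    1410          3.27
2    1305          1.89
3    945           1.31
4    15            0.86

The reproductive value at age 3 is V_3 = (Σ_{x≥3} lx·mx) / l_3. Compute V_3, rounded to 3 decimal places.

1.324

lx = nx/n0 = nx/1500: 1, 0.94, 0.87, 0.63, 0.01
lx·mx for x ≥ 3: 0.8253, 0.0086 → sum = 0.8339
V_3 = 0.8339 / l_3 = 0.8339 / 0.63 = 1.323651… → 1.324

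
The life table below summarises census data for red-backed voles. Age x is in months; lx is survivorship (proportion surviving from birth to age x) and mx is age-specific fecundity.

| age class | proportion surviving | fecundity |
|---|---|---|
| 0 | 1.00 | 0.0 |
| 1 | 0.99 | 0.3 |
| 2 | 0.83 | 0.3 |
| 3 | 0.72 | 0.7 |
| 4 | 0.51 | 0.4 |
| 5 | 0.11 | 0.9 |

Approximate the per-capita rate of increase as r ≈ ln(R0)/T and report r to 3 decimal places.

0.113

R0 = Σ lx·mx = 0 + 0.297 + 0.249 + 0.504 + 0.204 + 0.099 = 1.353
Σ x·lx·mx = 3.618; T = 3.618/1.353 = 2.67406…
r ≈ ln(R0)/T = ln(1.353)/2.67406… = 0.11306… → 0.113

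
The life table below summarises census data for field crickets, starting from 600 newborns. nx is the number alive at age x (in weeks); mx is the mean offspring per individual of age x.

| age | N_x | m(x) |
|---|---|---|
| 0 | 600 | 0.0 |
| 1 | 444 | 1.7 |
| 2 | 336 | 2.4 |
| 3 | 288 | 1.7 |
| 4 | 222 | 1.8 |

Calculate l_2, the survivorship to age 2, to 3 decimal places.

0.560

l_2 = n_2/n_0 = 336/600 = 0.56 → 0.560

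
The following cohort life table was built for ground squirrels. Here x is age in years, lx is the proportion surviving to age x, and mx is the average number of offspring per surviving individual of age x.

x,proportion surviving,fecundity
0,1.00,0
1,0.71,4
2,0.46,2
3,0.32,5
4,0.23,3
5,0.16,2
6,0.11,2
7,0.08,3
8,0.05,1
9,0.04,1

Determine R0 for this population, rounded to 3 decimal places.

6.920

lx·mx by age: 0, 2.84, 0.92, 1.6, 0.69, 0.32, 0.22, 0.24, 0.05, 0.04
R0 = Σ lx·mx = 6.92 → 6.920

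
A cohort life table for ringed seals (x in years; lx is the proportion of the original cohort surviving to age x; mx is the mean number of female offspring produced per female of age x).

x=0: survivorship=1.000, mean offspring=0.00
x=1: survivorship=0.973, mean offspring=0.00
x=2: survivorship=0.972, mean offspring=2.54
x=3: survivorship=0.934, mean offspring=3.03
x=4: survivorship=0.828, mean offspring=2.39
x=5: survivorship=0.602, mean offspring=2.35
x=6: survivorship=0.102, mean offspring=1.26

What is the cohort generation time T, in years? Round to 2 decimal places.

3.31

lx·mx: 0, 0, 2.46888, 2.83002, 1.97892, 1.4147, 0.12852 → R0 = 8.82104
x·lx·mx: 0, 0, 4.93776, 8.49006, 7.91568, 7.0735, 0.77112 → Σ = 29.18812
T = 29.18812 / 8.82104 = 3.30892… → 3.31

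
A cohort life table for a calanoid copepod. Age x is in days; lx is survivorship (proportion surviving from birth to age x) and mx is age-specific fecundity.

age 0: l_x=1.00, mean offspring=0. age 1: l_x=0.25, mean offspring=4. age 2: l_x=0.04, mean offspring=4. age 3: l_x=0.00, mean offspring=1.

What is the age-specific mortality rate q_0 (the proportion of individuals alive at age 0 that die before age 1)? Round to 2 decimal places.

0.75

q_0 = (l_0 − l_1) / l_0 = (1 − 0.25) / 1
     = 0.75 / 1 = 0.75 → 0.75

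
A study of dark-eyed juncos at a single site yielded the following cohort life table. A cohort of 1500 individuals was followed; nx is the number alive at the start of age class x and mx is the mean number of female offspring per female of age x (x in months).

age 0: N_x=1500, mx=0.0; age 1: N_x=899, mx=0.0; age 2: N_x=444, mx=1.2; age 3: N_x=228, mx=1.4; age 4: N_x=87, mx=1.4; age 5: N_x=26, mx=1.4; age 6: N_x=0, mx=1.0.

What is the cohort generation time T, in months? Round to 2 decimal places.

lx = nx/n0 = nx/1500: 1, 0.59933…, 0.296, 0.152, 0.058, 0.01733…, 0
lx·mx: 0, 0, 0.3552, 0.2128, 0.0812, 0.024267…, 0 → R0 = 0.673467…
x·lx·mx: 0, 0, 0.7104, 0.6384, 0.3248, 0.121333…, 0 → Σ = 1.794933…
T = 1.794933… / 0.673467… = 2.665215… → 2.67

2.67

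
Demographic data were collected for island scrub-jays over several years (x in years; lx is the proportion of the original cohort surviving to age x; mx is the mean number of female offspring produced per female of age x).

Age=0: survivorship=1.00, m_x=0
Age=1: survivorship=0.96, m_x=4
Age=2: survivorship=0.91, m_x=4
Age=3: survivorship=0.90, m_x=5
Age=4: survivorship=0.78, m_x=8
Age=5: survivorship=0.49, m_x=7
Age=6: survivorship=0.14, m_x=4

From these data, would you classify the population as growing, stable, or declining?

growing

R0 = Σ lx·mx = 0 + 3.84 + 3.64 + 4.5 + 6.24 + 3.43 + 0.56 = 22.21
R0 > 1, so the population is growing.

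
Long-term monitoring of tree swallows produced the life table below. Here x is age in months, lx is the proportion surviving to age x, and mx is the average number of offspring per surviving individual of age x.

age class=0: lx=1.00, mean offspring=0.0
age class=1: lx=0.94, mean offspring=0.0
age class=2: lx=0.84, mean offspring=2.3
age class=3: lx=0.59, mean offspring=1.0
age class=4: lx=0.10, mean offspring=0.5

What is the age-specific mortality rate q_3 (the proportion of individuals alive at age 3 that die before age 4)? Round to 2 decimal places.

0.83

q_3 = (l_3 − l_4) / l_3 = (0.59 − 0.1) / 0.59
     = 0.49 / 0.59 = 0.830508… → 0.83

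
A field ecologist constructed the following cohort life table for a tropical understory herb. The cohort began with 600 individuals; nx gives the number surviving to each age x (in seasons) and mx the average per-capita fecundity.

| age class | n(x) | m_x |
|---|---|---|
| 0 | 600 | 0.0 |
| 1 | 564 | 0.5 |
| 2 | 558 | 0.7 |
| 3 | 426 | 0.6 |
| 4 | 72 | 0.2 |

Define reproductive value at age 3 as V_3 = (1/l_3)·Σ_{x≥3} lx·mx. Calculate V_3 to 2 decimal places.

0.63

lx = nx/n0 = nx/600: 1, 0.94, 0.93, 0.71, 0.12
lx·mx for x ≥ 3: 0.426, 0.024 → sum = 0.45
V_3 = 0.45 / l_3 = 0.45 / 0.71 = 0.633803… → 0.63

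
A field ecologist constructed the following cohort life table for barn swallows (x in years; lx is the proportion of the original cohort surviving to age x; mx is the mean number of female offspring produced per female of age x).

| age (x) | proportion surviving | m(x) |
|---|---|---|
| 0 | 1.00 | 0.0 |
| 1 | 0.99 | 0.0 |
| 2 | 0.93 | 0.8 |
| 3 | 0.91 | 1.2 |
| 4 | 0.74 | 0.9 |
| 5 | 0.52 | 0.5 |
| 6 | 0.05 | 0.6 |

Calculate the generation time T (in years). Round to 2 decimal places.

3.19

lx·mx: 0, 0, 0.744, 1.092, 0.666, 0.26, 0.03 → R0 = 2.792
x·lx·mx: 0, 0, 1.488, 3.276, 2.664, 1.3, 0.18 → Σ = 8.908
T = 8.908 / 2.792 = 3.190544… → 3.19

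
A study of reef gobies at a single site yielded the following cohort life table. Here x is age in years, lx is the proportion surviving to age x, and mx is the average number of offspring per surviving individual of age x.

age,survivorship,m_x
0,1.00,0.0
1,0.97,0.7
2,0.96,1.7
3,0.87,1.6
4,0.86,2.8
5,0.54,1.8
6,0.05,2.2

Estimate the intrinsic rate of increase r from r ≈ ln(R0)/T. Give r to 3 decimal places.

R0 = Σ lx·mx = 0 + 0.679 + 1.632 + 1.392 + 2.408 + 0.972 + 0.11 = 7.193
Σ x·lx·mx = 23.271; T = 23.271/7.193 = 3.23523…
r ≈ ln(R0)/T = ln(7.193)/3.23523… = 0.60988… → 0.610

0.610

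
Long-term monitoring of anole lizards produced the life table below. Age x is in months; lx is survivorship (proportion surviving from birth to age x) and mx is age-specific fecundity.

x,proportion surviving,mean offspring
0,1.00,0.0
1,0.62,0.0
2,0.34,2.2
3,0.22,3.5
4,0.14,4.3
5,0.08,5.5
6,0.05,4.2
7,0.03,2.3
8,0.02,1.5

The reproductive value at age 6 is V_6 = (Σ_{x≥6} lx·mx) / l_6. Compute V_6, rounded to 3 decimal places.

lx·mx for x ≥ 6: 0.21, 0.069, 0.03 → sum = 0.309
V_6 = 0.309 / l_6 = 0.309 / 0.05 = 6.18 → 6.180

6.180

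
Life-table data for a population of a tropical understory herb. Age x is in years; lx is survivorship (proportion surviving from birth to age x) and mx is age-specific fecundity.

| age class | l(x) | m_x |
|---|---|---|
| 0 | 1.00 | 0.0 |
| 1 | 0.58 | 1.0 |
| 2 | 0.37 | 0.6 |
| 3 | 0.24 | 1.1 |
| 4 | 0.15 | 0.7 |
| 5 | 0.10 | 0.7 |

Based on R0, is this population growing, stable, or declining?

growing

R0 = Σ lx·mx = 0 + 0.58 + 0.222 + 0.264 + 0.105 + 0.07 = 1.241
R0 > 1, so the population is growing.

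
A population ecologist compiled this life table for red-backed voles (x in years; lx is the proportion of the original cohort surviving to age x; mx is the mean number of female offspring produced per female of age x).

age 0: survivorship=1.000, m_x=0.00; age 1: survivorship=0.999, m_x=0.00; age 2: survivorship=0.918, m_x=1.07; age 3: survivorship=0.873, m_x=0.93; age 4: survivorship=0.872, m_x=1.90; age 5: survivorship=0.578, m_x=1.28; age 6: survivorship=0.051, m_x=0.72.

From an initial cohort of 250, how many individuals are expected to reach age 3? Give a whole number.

Expected survivors = N0 · l_3 = 250 × 0.873 = 218.25 → 218

218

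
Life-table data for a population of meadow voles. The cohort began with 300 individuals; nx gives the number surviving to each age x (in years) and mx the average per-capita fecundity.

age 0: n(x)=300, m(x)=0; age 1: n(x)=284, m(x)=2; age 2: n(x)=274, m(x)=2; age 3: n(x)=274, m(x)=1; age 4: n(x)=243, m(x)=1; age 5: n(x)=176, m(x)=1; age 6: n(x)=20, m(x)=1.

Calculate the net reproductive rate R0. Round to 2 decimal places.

6.10

lx = nx/n0 = nx/300: 1, 0.94667…, 0.91333…, 0.91333…, 0.81, 0.58667…, 0.06667…
lx·mx by age: 0, 1.893333…, 1.826667…, 0.913333…, 0.81, 0.586667…, 0.066667…
R0 = Σ lx·mx = 6.096667… → 6.10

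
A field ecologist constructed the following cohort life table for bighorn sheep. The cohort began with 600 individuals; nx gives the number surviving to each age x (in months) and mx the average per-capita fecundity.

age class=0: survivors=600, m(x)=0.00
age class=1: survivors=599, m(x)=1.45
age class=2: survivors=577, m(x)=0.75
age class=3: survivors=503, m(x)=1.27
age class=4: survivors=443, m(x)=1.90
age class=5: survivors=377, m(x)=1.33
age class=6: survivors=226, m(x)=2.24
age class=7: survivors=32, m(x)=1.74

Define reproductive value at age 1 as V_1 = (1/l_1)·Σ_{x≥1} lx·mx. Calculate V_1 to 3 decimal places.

lx = nx/n0 = nx/600: 1, 0.99833…, 0.96167…, 0.83833…, 0.73833…, 0.62833…, 0.37667…, 0.05333…
lx·mx for x ≥ 1: 1.447583…, 0.72125…, 1.064683…, 1.402833…, 0.835683…, 0.843733…, 0.0928… → sum = 6.408567…
V_1 = 6.408567… / l_1 = 6.408567… / 0.998333… = 6.419265… → 6.419

6.419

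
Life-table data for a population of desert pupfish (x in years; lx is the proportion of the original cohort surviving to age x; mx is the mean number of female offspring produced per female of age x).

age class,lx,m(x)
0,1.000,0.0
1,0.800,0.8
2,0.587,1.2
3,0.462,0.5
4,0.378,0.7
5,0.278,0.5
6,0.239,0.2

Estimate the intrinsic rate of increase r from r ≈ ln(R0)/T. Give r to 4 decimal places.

R0 = Σ lx·mx = 0 + 0.64 + 0.7044 + 0.231 + 0.2646 + 0.139 + 0.0478 = 2.0268
Σ x·lx·mx = 4.782; T = 4.782/2.0268 = 2.35938…
r ≈ ln(R0)/T = ln(2.0268)/2.35938… = 0.299425… → 0.2994

0.2994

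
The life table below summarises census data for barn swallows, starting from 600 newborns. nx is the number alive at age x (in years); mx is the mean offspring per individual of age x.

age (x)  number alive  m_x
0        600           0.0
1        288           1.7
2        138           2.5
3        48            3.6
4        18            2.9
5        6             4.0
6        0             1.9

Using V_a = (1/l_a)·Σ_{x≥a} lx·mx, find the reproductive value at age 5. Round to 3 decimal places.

lx = nx/n0 = nx/600: 1, 0.48, 0.23, 0.08, 0.03, 0.01, 0
lx·mx for x ≥ 5: 0.04, 0 → sum = 0.04
V_5 = 0.04 / l_5 = 0.04 / 0.01 = 4 → 4.000

4.000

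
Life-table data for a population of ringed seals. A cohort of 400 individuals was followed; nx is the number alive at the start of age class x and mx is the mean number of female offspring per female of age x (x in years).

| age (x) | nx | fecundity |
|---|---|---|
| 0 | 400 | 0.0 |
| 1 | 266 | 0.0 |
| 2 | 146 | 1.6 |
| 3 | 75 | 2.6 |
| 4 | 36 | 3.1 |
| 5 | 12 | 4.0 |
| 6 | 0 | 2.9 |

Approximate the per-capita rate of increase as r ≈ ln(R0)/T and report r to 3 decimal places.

lx = nx/n0 = nx/400: 1, 0.665, 0.365, 0.1875, 0.09, 0.03, 0
R0 = Σ lx·mx = 0 + 0 + 0.584 + 0.4875 + 0.279 + 0.12 + 0 = 1.4705
Σ x·lx·mx = 4.3465; T = 4.3465/1.4705 = 2.9558…
r ≈ ln(R0)/T = ln(1.4705)/2.9558… = 0.13046… → 0.130

0.130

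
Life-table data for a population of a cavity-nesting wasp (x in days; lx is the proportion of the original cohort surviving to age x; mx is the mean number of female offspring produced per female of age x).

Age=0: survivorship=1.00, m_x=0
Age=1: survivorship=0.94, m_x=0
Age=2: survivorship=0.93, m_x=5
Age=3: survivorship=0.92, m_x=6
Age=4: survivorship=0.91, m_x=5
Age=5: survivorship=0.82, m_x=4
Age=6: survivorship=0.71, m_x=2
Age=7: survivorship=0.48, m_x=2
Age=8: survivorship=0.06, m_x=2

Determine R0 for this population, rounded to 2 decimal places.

lx·mx by age: 0, 0, 4.65, 5.52, 4.55, 3.28, 1.42, 0.96, 0.12
R0 = Σ lx·mx = 20.5 → 20.50

20.50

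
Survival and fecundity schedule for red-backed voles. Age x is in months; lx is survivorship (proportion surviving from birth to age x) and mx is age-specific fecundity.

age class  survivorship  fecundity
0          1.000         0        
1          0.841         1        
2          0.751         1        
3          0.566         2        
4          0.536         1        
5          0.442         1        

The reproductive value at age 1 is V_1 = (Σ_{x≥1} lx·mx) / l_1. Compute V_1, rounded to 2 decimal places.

lx·mx for x ≥ 1: 0.841, 0.751, 1.132, 0.536, 0.442 → sum = 3.702
V_1 = 3.702 / l_1 = 3.702 / 0.841 = 4.401902… → 4.40

4.40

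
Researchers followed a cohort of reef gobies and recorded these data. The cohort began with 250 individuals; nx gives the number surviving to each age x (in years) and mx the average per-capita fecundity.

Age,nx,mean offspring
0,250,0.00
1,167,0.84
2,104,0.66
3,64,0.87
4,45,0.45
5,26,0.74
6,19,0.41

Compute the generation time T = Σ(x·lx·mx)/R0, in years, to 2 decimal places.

lx = nx/n0 = nx/250: 1, 0.668, 0.416, 0.256, 0.18, 0.104, 0.076
lx·mx: 0, 0.56112, 0.27456, 0.22272, 0.081, 0.07696, 0.03116 → R0 = 1.24752
x·lx·mx: 0, 0.56112, 0.54912, 0.66816, 0.324, 0.3848, 0.18696 → Σ = 2.67416
T = 2.67416 / 1.24752 = 2.143581… → 2.14

2.14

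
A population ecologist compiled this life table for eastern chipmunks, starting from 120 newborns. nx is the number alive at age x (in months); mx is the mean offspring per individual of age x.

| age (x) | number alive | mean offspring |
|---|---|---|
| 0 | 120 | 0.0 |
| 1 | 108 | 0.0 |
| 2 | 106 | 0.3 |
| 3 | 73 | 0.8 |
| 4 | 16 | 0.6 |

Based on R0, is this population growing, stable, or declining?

lx = nx/n0 = nx/120: 1, 0.9, 0.88333…, 0.60833…, 0.13333…
R0 = Σ lx·mx = 0 + 0 + 0.265… + 0.486667… + 0.08… = 0.831667…
R0 < 1, so the population is declining.

declining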